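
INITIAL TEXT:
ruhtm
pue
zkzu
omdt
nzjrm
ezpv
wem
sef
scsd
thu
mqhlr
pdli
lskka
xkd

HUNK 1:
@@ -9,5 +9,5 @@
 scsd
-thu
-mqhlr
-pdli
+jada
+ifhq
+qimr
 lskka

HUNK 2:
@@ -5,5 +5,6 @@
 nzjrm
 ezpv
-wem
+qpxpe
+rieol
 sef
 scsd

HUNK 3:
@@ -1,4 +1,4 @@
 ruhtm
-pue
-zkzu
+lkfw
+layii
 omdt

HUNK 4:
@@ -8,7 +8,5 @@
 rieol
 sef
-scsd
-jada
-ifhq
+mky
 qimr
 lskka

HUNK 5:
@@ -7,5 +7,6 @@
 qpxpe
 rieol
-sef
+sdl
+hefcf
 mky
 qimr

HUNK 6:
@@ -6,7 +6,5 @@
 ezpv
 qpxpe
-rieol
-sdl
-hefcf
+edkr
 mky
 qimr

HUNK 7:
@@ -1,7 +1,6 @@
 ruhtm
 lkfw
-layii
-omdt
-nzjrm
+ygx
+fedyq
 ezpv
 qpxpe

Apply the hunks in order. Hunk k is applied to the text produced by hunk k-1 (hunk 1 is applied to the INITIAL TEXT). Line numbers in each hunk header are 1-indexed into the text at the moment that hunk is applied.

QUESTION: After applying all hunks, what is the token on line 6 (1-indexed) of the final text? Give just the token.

Hunk 1: at line 9 remove [thu,mqhlr,pdli] add [jada,ifhq,qimr] -> 14 lines: ruhtm pue zkzu omdt nzjrm ezpv wem sef scsd jada ifhq qimr lskka xkd
Hunk 2: at line 5 remove [wem] add [qpxpe,rieol] -> 15 lines: ruhtm pue zkzu omdt nzjrm ezpv qpxpe rieol sef scsd jada ifhq qimr lskka xkd
Hunk 3: at line 1 remove [pue,zkzu] add [lkfw,layii] -> 15 lines: ruhtm lkfw layii omdt nzjrm ezpv qpxpe rieol sef scsd jada ifhq qimr lskka xkd
Hunk 4: at line 8 remove [scsd,jada,ifhq] add [mky] -> 13 lines: ruhtm lkfw layii omdt nzjrm ezpv qpxpe rieol sef mky qimr lskka xkd
Hunk 5: at line 7 remove [sef] add [sdl,hefcf] -> 14 lines: ruhtm lkfw layii omdt nzjrm ezpv qpxpe rieol sdl hefcf mky qimr lskka xkd
Hunk 6: at line 6 remove [rieol,sdl,hefcf] add [edkr] -> 12 lines: ruhtm lkfw layii omdt nzjrm ezpv qpxpe edkr mky qimr lskka xkd
Hunk 7: at line 1 remove [layii,omdt,nzjrm] add [ygx,fedyq] -> 11 lines: ruhtm lkfw ygx fedyq ezpv qpxpe edkr mky qimr lskka xkd
Final line 6: qpxpe

Answer: qpxpe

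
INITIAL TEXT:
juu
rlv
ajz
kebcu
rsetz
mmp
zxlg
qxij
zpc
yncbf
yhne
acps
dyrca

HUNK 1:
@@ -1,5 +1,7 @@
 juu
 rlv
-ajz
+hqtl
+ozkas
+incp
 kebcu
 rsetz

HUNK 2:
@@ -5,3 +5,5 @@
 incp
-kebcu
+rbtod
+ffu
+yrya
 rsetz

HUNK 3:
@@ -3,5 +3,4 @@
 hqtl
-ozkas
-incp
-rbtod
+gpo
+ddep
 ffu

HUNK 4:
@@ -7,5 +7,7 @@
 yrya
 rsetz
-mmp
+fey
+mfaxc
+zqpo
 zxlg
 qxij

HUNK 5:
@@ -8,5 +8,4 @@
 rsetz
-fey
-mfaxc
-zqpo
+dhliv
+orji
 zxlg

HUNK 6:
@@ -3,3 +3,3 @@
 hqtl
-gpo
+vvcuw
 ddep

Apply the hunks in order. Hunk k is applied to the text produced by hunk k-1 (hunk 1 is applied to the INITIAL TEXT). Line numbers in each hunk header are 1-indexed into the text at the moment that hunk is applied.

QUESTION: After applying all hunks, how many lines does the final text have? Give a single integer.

Hunk 1: at line 1 remove [ajz] add [hqtl,ozkas,incp] -> 15 lines: juu rlv hqtl ozkas incp kebcu rsetz mmp zxlg qxij zpc yncbf yhne acps dyrca
Hunk 2: at line 5 remove [kebcu] add [rbtod,ffu,yrya] -> 17 lines: juu rlv hqtl ozkas incp rbtod ffu yrya rsetz mmp zxlg qxij zpc yncbf yhne acps dyrca
Hunk 3: at line 3 remove [ozkas,incp,rbtod] add [gpo,ddep] -> 16 lines: juu rlv hqtl gpo ddep ffu yrya rsetz mmp zxlg qxij zpc yncbf yhne acps dyrca
Hunk 4: at line 7 remove [mmp] add [fey,mfaxc,zqpo] -> 18 lines: juu rlv hqtl gpo ddep ffu yrya rsetz fey mfaxc zqpo zxlg qxij zpc yncbf yhne acps dyrca
Hunk 5: at line 8 remove [fey,mfaxc,zqpo] add [dhliv,orji] -> 17 lines: juu rlv hqtl gpo ddep ffu yrya rsetz dhliv orji zxlg qxij zpc yncbf yhne acps dyrca
Hunk 6: at line 3 remove [gpo] add [vvcuw] -> 17 lines: juu rlv hqtl vvcuw ddep ffu yrya rsetz dhliv orji zxlg qxij zpc yncbf yhne acps dyrca
Final line count: 17

Answer: 17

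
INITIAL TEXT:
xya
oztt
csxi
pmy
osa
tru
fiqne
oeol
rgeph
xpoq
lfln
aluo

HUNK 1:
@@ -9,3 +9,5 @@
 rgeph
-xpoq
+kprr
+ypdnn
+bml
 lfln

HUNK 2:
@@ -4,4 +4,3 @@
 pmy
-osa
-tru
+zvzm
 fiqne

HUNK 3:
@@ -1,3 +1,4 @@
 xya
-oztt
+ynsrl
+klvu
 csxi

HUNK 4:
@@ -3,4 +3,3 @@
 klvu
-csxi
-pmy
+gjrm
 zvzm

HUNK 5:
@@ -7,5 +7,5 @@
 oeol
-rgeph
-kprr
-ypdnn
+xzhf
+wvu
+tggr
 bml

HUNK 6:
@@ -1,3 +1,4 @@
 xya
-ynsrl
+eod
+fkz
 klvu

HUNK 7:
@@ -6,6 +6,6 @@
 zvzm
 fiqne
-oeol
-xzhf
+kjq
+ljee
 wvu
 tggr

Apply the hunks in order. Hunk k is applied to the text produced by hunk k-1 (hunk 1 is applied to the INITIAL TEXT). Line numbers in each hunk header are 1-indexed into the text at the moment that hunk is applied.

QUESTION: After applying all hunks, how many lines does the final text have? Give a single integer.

Answer: 14

Derivation:
Hunk 1: at line 9 remove [xpoq] add [kprr,ypdnn,bml] -> 14 lines: xya oztt csxi pmy osa tru fiqne oeol rgeph kprr ypdnn bml lfln aluo
Hunk 2: at line 4 remove [osa,tru] add [zvzm] -> 13 lines: xya oztt csxi pmy zvzm fiqne oeol rgeph kprr ypdnn bml lfln aluo
Hunk 3: at line 1 remove [oztt] add [ynsrl,klvu] -> 14 lines: xya ynsrl klvu csxi pmy zvzm fiqne oeol rgeph kprr ypdnn bml lfln aluo
Hunk 4: at line 3 remove [csxi,pmy] add [gjrm] -> 13 lines: xya ynsrl klvu gjrm zvzm fiqne oeol rgeph kprr ypdnn bml lfln aluo
Hunk 5: at line 7 remove [rgeph,kprr,ypdnn] add [xzhf,wvu,tggr] -> 13 lines: xya ynsrl klvu gjrm zvzm fiqne oeol xzhf wvu tggr bml lfln aluo
Hunk 6: at line 1 remove [ynsrl] add [eod,fkz] -> 14 lines: xya eod fkz klvu gjrm zvzm fiqne oeol xzhf wvu tggr bml lfln aluo
Hunk 7: at line 6 remove [oeol,xzhf] add [kjq,ljee] -> 14 lines: xya eod fkz klvu gjrm zvzm fiqne kjq ljee wvu tggr bml lfln aluo
Final line count: 14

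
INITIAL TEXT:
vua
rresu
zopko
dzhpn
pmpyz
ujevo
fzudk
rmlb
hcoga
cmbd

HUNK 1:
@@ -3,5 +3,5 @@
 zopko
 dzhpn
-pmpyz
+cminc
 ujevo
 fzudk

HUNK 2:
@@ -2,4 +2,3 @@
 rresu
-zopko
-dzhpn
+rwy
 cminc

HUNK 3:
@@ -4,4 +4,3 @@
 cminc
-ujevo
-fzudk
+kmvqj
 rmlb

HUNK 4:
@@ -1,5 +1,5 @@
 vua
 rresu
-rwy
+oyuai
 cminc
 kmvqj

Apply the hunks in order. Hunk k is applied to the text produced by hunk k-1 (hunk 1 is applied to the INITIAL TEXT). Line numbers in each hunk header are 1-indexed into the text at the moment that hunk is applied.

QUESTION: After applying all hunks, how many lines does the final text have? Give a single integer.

Hunk 1: at line 3 remove [pmpyz] add [cminc] -> 10 lines: vua rresu zopko dzhpn cminc ujevo fzudk rmlb hcoga cmbd
Hunk 2: at line 2 remove [zopko,dzhpn] add [rwy] -> 9 lines: vua rresu rwy cminc ujevo fzudk rmlb hcoga cmbd
Hunk 3: at line 4 remove [ujevo,fzudk] add [kmvqj] -> 8 lines: vua rresu rwy cminc kmvqj rmlb hcoga cmbd
Hunk 4: at line 1 remove [rwy] add [oyuai] -> 8 lines: vua rresu oyuai cminc kmvqj rmlb hcoga cmbd
Final line count: 8

Answer: 8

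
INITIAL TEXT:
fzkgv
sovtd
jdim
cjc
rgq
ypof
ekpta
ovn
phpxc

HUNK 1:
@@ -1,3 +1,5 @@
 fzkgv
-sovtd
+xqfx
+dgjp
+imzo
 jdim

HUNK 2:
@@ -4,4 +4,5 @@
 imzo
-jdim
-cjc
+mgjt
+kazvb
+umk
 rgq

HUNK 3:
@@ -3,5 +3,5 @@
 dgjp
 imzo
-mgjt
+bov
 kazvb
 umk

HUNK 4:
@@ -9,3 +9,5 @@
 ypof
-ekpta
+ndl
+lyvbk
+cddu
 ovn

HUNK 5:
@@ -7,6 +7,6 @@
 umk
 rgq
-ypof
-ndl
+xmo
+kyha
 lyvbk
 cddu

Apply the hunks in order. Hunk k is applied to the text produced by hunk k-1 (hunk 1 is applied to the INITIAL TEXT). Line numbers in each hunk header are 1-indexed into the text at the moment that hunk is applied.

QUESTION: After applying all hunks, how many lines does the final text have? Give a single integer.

Answer: 14

Derivation:
Hunk 1: at line 1 remove [sovtd] add [xqfx,dgjp,imzo] -> 11 lines: fzkgv xqfx dgjp imzo jdim cjc rgq ypof ekpta ovn phpxc
Hunk 2: at line 4 remove [jdim,cjc] add [mgjt,kazvb,umk] -> 12 lines: fzkgv xqfx dgjp imzo mgjt kazvb umk rgq ypof ekpta ovn phpxc
Hunk 3: at line 3 remove [mgjt] add [bov] -> 12 lines: fzkgv xqfx dgjp imzo bov kazvb umk rgq ypof ekpta ovn phpxc
Hunk 4: at line 9 remove [ekpta] add [ndl,lyvbk,cddu] -> 14 lines: fzkgv xqfx dgjp imzo bov kazvb umk rgq ypof ndl lyvbk cddu ovn phpxc
Hunk 5: at line 7 remove [ypof,ndl] add [xmo,kyha] -> 14 lines: fzkgv xqfx dgjp imzo bov kazvb umk rgq xmo kyha lyvbk cddu ovn phpxc
Final line count: 14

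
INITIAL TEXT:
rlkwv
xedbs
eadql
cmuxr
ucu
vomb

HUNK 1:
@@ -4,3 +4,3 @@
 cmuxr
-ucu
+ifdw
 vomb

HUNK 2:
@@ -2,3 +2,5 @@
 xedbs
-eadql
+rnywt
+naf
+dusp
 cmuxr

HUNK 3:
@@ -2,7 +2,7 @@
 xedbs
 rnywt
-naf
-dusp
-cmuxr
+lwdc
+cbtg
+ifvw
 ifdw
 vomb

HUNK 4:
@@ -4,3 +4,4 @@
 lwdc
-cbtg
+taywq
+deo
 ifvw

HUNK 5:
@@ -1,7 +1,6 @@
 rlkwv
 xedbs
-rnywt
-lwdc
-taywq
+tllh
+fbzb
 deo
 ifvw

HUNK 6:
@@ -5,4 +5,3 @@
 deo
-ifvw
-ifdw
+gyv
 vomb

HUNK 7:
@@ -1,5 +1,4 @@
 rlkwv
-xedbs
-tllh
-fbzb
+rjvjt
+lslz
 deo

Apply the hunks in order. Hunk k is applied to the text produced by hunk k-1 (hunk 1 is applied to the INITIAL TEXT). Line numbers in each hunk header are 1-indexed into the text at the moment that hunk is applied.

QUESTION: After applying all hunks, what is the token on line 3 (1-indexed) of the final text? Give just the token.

Answer: lslz

Derivation:
Hunk 1: at line 4 remove [ucu] add [ifdw] -> 6 lines: rlkwv xedbs eadql cmuxr ifdw vomb
Hunk 2: at line 2 remove [eadql] add [rnywt,naf,dusp] -> 8 lines: rlkwv xedbs rnywt naf dusp cmuxr ifdw vomb
Hunk 3: at line 2 remove [naf,dusp,cmuxr] add [lwdc,cbtg,ifvw] -> 8 lines: rlkwv xedbs rnywt lwdc cbtg ifvw ifdw vomb
Hunk 4: at line 4 remove [cbtg] add [taywq,deo] -> 9 lines: rlkwv xedbs rnywt lwdc taywq deo ifvw ifdw vomb
Hunk 5: at line 1 remove [rnywt,lwdc,taywq] add [tllh,fbzb] -> 8 lines: rlkwv xedbs tllh fbzb deo ifvw ifdw vomb
Hunk 6: at line 5 remove [ifvw,ifdw] add [gyv] -> 7 lines: rlkwv xedbs tllh fbzb deo gyv vomb
Hunk 7: at line 1 remove [xedbs,tllh,fbzb] add [rjvjt,lslz] -> 6 lines: rlkwv rjvjt lslz deo gyv vomb
Final line 3: lslz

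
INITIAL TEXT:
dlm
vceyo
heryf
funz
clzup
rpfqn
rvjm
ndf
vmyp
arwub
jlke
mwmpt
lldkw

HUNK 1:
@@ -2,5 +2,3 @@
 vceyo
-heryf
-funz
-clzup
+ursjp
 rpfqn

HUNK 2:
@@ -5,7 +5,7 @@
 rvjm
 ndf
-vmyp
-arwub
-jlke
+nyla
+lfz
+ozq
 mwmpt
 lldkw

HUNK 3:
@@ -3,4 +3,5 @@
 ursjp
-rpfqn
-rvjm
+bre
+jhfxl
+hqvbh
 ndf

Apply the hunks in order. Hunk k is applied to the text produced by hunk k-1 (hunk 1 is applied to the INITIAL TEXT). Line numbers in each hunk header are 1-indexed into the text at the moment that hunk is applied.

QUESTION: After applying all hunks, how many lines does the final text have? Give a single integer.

Answer: 12

Derivation:
Hunk 1: at line 2 remove [heryf,funz,clzup] add [ursjp] -> 11 lines: dlm vceyo ursjp rpfqn rvjm ndf vmyp arwub jlke mwmpt lldkw
Hunk 2: at line 5 remove [vmyp,arwub,jlke] add [nyla,lfz,ozq] -> 11 lines: dlm vceyo ursjp rpfqn rvjm ndf nyla lfz ozq mwmpt lldkw
Hunk 3: at line 3 remove [rpfqn,rvjm] add [bre,jhfxl,hqvbh] -> 12 lines: dlm vceyo ursjp bre jhfxl hqvbh ndf nyla lfz ozq mwmpt lldkw
Final line count: 12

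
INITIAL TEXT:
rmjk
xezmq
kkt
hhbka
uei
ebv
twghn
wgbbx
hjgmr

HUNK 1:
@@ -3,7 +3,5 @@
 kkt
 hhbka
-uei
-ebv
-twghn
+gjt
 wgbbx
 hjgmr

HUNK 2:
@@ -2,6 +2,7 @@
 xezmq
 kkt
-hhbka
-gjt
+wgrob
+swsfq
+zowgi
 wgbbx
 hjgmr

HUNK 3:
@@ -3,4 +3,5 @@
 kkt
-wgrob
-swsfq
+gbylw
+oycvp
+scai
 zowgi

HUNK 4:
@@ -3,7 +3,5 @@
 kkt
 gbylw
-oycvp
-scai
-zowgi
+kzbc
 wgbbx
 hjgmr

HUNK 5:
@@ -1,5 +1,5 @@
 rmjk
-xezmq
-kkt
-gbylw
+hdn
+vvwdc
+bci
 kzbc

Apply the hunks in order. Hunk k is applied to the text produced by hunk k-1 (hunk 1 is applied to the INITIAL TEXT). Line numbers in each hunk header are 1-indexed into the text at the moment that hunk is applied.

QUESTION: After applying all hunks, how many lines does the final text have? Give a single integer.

Hunk 1: at line 3 remove [uei,ebv,twghn] add [gjt] -> 7 lines: rmjk xezmq kkt hhbka gjt wgbbx hjgmr
Hunk 2: at line 2 remove [hhbka,gjt] add [wgrob,swsfq,zowgi] -> 8 lines: rmjk xezmq kkt wgrob swsfq zowgi wgbbx hjgmr
Hunk 3: at line 3 remove [wgrob,swsfq] add [gbylw,oycvp,scai] -> 9 lines: rmjk xezmq kkt gbylw oycvp scai zowgi wgbbx hjgmr
Hunk 4: at line 3 remove [oycvp,scai,zowgi] add [kzbc] -> 7 lines: rmjk xezmq kkt gbylw kzbc wgbbx hjgmr
Hunk 5: at line 1 remove [xezmq,kkt,gbylw] add [hdn,vvwdc,bci] -> 7 lines: rmjk hdn vvwdc bci kzbc wgbbx hjgmr
Final line count: 7

Answer: 7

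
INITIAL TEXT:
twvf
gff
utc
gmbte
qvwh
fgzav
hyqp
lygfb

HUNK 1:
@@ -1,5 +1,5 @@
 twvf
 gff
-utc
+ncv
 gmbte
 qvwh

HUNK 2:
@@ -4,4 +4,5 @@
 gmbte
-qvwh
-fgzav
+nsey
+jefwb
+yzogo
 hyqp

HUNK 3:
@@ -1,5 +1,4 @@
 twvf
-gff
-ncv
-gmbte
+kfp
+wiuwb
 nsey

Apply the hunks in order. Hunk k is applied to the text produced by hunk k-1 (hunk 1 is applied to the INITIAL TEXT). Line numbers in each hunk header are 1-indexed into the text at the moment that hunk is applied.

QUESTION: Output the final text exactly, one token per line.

Answer: twvf
kfp
wiuwb
nsey
jefwb
yzogo
hyqp
lygfb

Derivation:
Hunk 1: at line 1 remove [utc] add [ncv] -> 8 lines: twvf gff ncv gmbte qvwh fgzav hyqp lygfb
Hunk 2: at line 4 remove [qvwh,fgzav] add [nsey,jefwb,yzogo] -> 9 lines: twvf gff ncv gmbte nsey jefwb yzogo hyqp lygfb
Hunk 3: at line 1 remove [gff,ncv,gmbte] add [kfp,wiuwb] -> 8 lines: twvf kfp wiuwb nsey jefwb yzogo hyqp lygfb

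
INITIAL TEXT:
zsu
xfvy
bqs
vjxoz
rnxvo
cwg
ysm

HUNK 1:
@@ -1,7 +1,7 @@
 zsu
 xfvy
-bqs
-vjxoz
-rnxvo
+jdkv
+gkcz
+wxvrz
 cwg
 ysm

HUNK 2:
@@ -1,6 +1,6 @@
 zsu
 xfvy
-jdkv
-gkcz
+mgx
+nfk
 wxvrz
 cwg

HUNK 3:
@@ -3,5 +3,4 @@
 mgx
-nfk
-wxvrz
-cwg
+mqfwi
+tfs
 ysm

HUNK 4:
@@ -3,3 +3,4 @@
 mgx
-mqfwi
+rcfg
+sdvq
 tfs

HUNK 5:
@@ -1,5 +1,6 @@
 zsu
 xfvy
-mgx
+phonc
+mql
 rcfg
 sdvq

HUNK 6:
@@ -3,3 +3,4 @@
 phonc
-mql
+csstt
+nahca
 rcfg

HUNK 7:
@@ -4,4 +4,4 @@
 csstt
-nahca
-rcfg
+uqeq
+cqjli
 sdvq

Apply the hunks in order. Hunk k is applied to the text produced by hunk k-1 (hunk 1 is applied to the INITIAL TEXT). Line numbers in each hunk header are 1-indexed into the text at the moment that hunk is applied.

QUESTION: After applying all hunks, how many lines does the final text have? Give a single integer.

Hunk 1: at line 1 remove [bqs,vjxoz,rnxvo] add [jdkv,gkcz,wxvrz] -> 7 lines: zsu xfvy jdkv gkcz wxvrz cwg ysm
Hunk 2: at line 1 remove [jdkv,gkcz] add [mgx,nfk] -> 7 lines: zsu xfvy mgx nfk wxvrz cwg ysm
Hunk 3: at line 3 remove [nfk,wxvrz,cwg] add [mqfwi,tfs] -> 6 lines: zsu xfvy mgx mqfwi tfs ysm
Hunk 4: at line 3 remove [mqfwi] add [rcfg,sdvq] -> 7 lines: zsu xfvy mgx rcfg sdvq tfs ysm
Hunk 5: at line 1 remove [mgx] add [phonc,mql] -> 8 lines: zsu xfvy phonc mql rcfg sdvq tfs ysm
Hunk 6: at line 3 remove [mql] add [csstt,nahca] -> 9 lines: zsu xfvy phonc csstt nahca rcfg sdvq tfs ysm
Hunk 7: at line 4 remove [nahca,rcfg] add [uqeq,cqjli] -> 9 lines: zsu xfvy phonc csstt uqeq cqjli sdvq tfs ysm
Final line count: 9

Answer: 9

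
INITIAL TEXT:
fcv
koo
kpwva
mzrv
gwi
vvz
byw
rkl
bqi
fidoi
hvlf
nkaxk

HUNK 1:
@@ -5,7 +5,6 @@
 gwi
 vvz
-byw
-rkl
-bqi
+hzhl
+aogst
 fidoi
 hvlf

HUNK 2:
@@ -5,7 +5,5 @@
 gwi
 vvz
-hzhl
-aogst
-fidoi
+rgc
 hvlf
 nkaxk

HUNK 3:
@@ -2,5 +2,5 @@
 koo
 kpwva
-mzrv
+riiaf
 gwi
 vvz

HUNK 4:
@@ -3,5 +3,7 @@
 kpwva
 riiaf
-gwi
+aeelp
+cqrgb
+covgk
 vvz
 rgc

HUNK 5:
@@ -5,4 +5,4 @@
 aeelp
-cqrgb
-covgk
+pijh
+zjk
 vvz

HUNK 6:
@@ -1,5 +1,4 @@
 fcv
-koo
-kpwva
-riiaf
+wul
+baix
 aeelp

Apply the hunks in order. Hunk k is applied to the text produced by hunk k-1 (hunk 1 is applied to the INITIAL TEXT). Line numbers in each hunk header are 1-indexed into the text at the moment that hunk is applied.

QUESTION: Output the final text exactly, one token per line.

Answer: fcv
wul
baix
aeelp
pijh
zjk
vvz
rgc
hvlf
nkaxk

Derivation:
Hunk 1: at line 5 remove [byw,rkl,bqi] add [hzhl,aogst] -> 11 lines: fcv koo kpwva mzrv gwi vvz hzhl aogst fidoi hvlf nkaxk
Hunk 2: at line 5 remove [hzhl,aogst,fidoi] add [rgc] -> 9 lines: fcv koo kpwva mzrv gwi vvz rgc hvlf nkaxk
Hunk 3: at line 2 remove [mzrv] add [riiaf] -> 9 lines: fcv koo kpwva riiaf gwi vvz rgc hvlf nkaxk
Hunk 4: at line 3 remove [gwi] add [aeelp,cqrgb,covgk] -> 11 lines: fcv koo kpwva riiaf aeelp cqrgb covgk vvz rgc hvlf nkaxk
Hunk 5: at line 5 remove [cqrgb,covgk] add [pijh,zjk] -> 11 lines: fcv koo kpwva riiaf aeelp pijh zjk vvz rgc hvlf nkaxk
Hunk 6: at line 1 remove [koo,kpwva,riiaf] add [wul,baix] -> 10 lines: fcv wul baix aeelp pijh zjk vvz rgc hvlf nkaxk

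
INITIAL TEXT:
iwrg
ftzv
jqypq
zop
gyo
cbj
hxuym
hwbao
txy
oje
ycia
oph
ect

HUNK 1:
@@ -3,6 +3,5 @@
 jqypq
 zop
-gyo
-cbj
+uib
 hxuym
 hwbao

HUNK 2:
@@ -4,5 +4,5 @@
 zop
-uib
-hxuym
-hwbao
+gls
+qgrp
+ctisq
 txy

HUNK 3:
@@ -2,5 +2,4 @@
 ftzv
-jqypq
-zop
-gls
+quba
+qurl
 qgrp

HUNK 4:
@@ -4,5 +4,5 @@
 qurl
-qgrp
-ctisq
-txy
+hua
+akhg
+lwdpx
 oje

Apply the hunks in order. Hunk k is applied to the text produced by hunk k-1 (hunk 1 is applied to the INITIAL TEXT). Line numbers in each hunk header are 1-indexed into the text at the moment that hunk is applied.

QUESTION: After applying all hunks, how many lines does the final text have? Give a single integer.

Answer: 11

Derivation:
Hunk 1: at line 3 remove [gyo,cbj] add [uib] -> 12 lines: iwrg ftzv jqypq zop uib hxuym hwbao txy oje ycia oph ect
Hunk 2: at line 4 remove [uib,hxuym,hwbao] add [gls,qgrp,ctisq] -> 12 lines: iwrg ftzv jqypq zop gls qgrp ctisq txy oje ycia oph ect
Hunk 3: at line 2 remove [jqypq,zop,gls] add [quba,qurl] -> 11 lines: iwrg ftzv quba qurl qgrp ctisq txy oje ycia oph ect
Hunk 4: at line 4 remove [qgrp,ctisq,txy] add [hua,akhg,lwdpx] -> 11 lines: iwrg ftzv quba qurl hua akhg lwdpx oje ycia oph ect
Final line count: 11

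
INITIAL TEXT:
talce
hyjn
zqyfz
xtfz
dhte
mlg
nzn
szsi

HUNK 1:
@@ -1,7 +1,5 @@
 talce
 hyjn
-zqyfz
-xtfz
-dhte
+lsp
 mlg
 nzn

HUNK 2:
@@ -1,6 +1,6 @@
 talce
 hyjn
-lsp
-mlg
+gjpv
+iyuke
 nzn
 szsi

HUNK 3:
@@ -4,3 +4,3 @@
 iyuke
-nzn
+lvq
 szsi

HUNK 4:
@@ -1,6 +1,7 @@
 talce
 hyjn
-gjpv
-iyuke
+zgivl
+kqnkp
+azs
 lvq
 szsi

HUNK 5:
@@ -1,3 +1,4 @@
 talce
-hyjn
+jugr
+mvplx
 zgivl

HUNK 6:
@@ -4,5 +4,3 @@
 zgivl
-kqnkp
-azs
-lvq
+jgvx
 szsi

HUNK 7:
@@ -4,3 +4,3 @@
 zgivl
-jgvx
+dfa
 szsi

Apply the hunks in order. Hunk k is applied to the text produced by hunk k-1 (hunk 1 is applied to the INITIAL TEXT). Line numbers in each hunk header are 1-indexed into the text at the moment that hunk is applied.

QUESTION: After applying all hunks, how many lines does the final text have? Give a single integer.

Hunk 1: at line 1 remove [zqyfz,xtfz,dhte] add [lsp] -> 6 lines: talce hyjn lsp mlg nzn szsi
Hunk 2: at line 1 remove [lsp,mlg] add [gjpv,iyuke] -> 6 lines: talce hyjn gjpv iyuke nzn szsi
Hunk 3: at line 4 remove [nzn] add [lvq] -> 6 lines: talce hyjn gjpv iyuke lvq szsi
Hunk 4: at line 1 remove [gjpv,iyuke] add [zgivl,kqnkp,azs] -> 7 lines: talce hyjn zgivl kqnkp azs lvq szsi
Hunk 5: at line 1 remove [hyjn] add [jugr,mvplx] -> 8 lines: talce jugr mvplx zgivl kqnkp azs lvq szsi
Hunk 6: at line 4 remove [kqnkp,azs,lvq] add [jgvx] -> 6 lines: talce jugr mvplx zgivl jgvx szsi
Hunk 7: at line 4 remove [jgvx] add [dfa] -> 6 lines: talce jugr mvplx zgivl dfa szsi
Final line count: 6

Answer: 6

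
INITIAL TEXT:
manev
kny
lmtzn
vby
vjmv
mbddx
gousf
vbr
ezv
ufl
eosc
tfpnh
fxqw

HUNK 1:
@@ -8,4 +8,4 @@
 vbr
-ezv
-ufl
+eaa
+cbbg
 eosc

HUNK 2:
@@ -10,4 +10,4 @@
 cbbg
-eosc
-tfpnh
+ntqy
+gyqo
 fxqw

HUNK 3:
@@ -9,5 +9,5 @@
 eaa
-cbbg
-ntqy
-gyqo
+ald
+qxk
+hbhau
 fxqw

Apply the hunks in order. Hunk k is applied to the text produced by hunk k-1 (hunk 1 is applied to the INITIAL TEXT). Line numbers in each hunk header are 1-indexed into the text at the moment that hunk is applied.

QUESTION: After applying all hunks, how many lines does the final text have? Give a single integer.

Answer: 13

Derivation:
Hunk 1: at line 8 remove [ezv,ufl] add [eaa,cbbg] -> 13 lines: manev kny lmtzn vby vjmv mbddx gousf vbr eaa cbbg eosc tfpnh fxqw
Hunk 2: at line 10 remove [eosc,tfpnh] add [ntqy,gyqo] -> 13 lines: manev kny lmtzn vby vjmv mbddx gousf vbr eaa cbbg ntqy gyqo fxqw
Hunk 3: at line 9 remove [cbbg,ntqy,gyqo] add [ald,qxk,hbhau] -> 13 lines: manev kny lmtzn vby vjmv mbddx gousf vbr eaa ald qxk hbhau fxqw
Final line count: 13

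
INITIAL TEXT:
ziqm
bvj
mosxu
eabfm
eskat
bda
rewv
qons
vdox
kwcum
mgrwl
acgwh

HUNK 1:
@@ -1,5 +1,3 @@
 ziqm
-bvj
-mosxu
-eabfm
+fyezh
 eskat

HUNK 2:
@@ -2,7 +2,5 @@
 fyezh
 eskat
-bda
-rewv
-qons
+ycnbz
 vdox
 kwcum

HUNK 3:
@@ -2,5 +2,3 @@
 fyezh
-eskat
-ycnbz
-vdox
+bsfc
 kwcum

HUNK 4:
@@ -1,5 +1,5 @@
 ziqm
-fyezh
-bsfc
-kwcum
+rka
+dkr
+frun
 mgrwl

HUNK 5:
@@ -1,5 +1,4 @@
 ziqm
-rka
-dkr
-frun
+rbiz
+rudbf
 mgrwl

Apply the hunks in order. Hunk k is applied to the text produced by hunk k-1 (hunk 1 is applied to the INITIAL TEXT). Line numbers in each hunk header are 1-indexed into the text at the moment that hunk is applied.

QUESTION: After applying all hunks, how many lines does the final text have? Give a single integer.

Answer: 5

Derivation:
Hunk 1: at line 1 remove [bvj,mosxu,eabfm] add [fyezh] -> 10 lines: ziqm fyezh eskat bda rewv qons vdox kwcum mgrwl acgwh
Hunk 2: at line 2 remove [bda,rewv,qons] add [ycnbz] -> 8 lines: ziqm fyezh eskat ycnbz vdox kwcum mgrwl acgwh
Hunk 3: at line 2 remove [eskat,ycnbz,vdox] add [bsfc] -> 6 lines: ziqm fyezh bsfc kwcum mgrwl acgwh
Hunk 4: at line 1 remove [fyezh,bsfc,kwcum] add [rka,dkr,frun] -> 6 lines: ziqm rka dkr frun mgrwl acgwh
Hunk 5: at line 1 remove [rka,dkr,frun] add [rbiz,rudbf] -> 5 lines: ziqm rbiz rudbf mgrwl acgwh
Final line count: 5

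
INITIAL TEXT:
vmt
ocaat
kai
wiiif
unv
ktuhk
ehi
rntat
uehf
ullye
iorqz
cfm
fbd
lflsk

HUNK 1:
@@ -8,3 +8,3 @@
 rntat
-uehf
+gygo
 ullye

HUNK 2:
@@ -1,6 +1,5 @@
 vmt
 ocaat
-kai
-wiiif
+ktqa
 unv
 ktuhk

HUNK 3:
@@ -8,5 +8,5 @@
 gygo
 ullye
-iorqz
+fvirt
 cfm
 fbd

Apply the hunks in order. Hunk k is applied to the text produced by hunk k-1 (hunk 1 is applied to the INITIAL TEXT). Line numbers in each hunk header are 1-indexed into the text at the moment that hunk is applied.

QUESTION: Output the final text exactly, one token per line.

Hunk 1: at line 8 remove [uehf] add [gygo] -> 14 lines: vmt ocaat kai wiiif unv ktuhk ehi rntat gygo ullye iorqz cfm fbd lflsk
Hunk 2: at line 1 remove [kai,wiiif] add [ktqa] -> 13 lines: vmt ocaat ktqa unv ktuhk ehi rntat gygo ullye iorqz cfm fbd lflsk
Hunk 3: at line 8 remove [iorqz] add [fvirt] -> 13 lines: vmt ocaat ktqa unv ktuhk ehi rntat gygo ullye fvirt cfm fbd lflsk

Answer: vmt
ocaat
ktqa
unv
ktuhk
ehi
rntat
gygo
ullye
fvirt
cfm
fbd
lflsk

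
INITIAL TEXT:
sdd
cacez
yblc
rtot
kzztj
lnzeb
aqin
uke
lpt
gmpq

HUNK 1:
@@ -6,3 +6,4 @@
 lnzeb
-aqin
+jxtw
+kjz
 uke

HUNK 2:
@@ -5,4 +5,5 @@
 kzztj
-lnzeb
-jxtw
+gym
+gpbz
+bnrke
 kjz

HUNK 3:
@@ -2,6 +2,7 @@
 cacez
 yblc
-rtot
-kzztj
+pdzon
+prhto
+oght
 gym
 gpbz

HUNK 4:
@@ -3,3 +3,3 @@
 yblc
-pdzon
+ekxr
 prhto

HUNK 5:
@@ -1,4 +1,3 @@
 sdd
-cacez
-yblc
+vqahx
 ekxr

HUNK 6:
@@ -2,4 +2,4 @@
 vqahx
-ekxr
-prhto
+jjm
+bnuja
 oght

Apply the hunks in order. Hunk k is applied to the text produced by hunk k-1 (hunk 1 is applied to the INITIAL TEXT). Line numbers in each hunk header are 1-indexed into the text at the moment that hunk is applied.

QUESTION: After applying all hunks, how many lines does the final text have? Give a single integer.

Hunk 1: at line 6 remove [aqin] add [jxtw,kjz] -> 11 lines: sdd cacez yblc rtot kzztj lnzeb jxtw kjz uke lpt gmpq
Hunk 2: at line 5 remove [lnzeb,jxtw] add [gym,gpbz,bnrke] -> 12 lines: sdd cacez yblc rtot kzztj gym gpbz bnrke kjz uke lpt gmpq
Hunk 3: at line 2 remove [rtot,kzztj] add [pdzon,prhto,oght] -> 13 lines: sdd cacez yblc pdzon prhto oght gym gpbz bnrke kjz uke lpt gmpq
Hunk 4: at line 3 remove [pdzon] add [ekxr] -> 13 lines: sdd cacez yblc ekxr prhto oght gym gpbz bnrke kjz uke lpt gmpq
Hunk 5: at line 1 remove [cacez,yblc] add [vqahx] -> 12 lines: sdd vqahx ekxr prhto oght gym gpbz bnrke kjz uke lpt gmpq
Hunk 6: at line 2 remove [ekxr,prhto] add [jjm,bnuja] -> 12 lines: sdd vqahx jjm bnuja oght gym gpbz bnrke kjz uke lpt gmpq
Final line count: 12

Answer: 12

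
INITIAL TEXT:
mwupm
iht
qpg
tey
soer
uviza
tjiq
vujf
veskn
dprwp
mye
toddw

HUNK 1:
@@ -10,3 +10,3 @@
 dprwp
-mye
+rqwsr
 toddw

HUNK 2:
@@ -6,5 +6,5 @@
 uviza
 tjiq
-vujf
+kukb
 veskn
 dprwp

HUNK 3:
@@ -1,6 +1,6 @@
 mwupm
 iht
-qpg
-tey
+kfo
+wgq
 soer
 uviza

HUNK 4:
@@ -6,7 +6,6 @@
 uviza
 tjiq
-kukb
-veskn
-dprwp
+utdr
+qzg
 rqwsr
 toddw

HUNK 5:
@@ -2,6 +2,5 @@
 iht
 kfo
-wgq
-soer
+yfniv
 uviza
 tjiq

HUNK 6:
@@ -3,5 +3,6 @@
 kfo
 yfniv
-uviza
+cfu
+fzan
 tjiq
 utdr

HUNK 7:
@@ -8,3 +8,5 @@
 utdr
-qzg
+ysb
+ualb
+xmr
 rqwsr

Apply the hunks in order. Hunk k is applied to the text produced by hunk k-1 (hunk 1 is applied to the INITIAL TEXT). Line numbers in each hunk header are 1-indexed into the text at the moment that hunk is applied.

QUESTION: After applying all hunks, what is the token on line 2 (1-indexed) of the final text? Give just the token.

Answer: iht

Derivation:
Hunk 1: at line 10 remove [mye] add [rqwsr] -> 12 lines: mwupm iht qpg tey soer uviza tjiq vujf veskn dprwp rqwsr toddw
Hunk 2: at line 6 remove [vujf] add [kukb] -> 12 lines: mwupm iht qpg tey soer uviza tjiq kukb veskn dprwp rqwsr toddw
Hunk 3: at line 1 remove [qpg,tey] add [kfo,wgq] -> 12 lines: mwupm iht kfo wgq soer uviza tjiq kukb veskn dprwp rqwsr toddw
Hunk 4: at line 6 remove [kukb,veskn,dprwp] add [utdr,qzg] -> 11 lines: mwupm iht kfo wgq soer uviza tjiq utdr qzg rqwsr toddw
Hunk 5: at line 2 remove [wgq,soer] add [yfniv] -> 10 lines: mwupm iht kfo yfniv uviza tjiq utdr qzg rqwsr toddw
Hunk 6: at line 3 remove [uviza] add [cfu,fzan] -> 11 lines: mwupm iht kfo yfniv cfu fzan tjiq utdr qzg rqwsr toddw
Hunk 7: at line 8 remove [qzg] add [ysb,ualb,xmr] -> 13 lines: mwupm iht kfo yfniv cfu fzan tjiq utdr ysb ualb xmr rqwsr toddw
Final line 2: iht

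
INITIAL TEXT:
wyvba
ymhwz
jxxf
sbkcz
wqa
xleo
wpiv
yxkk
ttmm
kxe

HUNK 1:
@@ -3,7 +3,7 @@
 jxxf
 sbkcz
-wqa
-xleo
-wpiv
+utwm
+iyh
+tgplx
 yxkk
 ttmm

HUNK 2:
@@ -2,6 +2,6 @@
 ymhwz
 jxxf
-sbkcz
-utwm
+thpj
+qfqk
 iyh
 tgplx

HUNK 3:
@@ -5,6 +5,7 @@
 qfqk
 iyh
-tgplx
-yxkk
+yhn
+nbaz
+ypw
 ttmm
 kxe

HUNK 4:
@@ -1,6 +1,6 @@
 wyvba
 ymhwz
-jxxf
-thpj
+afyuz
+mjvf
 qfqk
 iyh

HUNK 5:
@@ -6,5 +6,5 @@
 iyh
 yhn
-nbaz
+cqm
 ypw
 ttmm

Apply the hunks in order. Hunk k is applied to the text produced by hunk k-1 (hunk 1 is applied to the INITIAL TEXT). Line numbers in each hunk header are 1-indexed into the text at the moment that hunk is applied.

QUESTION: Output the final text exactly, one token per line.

Answer: wyvba
ymhwz
afyuz
mjvf
qfqk
iyh
yhn
cqm
ypw
ttmm
kxe

Derivation:
Hunk 1: at line 3 remove [wqa,xleo,wpiv] add [utwm,iyh,tgplx] -> 10 lines: wyvba ymhwz jxxf sbkcz utwm iyh tgplx yxkk ttmm kxe
Hunk 2: at line 2 remove [sbkcz,utwm] add [thpj,qfqk] -> 10 lines: wyvba ymhwz jxxf thpj qfqk iyh tgplx yxkk ttmm kxe
Hunk 3: at line 5 remove [tgplx,yxkk] add [yhn,nbaz,ypw] -> 11 lines: wyvba ymhwz jxxf thpj qfqk iyh yhn nbaz ypw ttmm kxe
Hunk 4: at line 1 remove [jxxf,thpj] add [afyuz,mjvf] -> 11 lines: wyvba ymhwz afyuz mjvf qfqk iyh yhn nbaz ypw ttmm kxe
Hunk 5: at line 6 remove [nbaz] add [cqm] -> 11 lines: wyvba ymhwz afyuz mjvf qfqk iyh yhn cqm ypw ttmm kxe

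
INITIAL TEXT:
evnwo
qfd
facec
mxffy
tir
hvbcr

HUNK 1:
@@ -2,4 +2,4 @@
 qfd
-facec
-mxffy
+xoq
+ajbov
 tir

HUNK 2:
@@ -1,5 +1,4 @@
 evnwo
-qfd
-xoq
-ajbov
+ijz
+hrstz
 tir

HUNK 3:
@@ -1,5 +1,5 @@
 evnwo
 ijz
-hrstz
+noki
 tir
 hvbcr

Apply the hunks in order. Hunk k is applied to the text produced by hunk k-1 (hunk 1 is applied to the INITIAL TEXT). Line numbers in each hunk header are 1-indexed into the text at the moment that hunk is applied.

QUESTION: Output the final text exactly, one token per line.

Hunk 1: at line 2 remove [facec,mxffy] add [xoq,ajbov] -> 6 lines: evnwo qfd xoq ajbov tir hvbcr
Hunk 2: at line 1 remove [qfd,xoq,ajbov] add [ijz,hrstz] -> 5 lines: evnwo ijz hrstz tir hvbcr
Hunk 3: at line 1 remove [hrstz] add [noki] -> 5 lines: evnwo ijz noki tir hvbcr

Answer: evnwo
ijz
noki
tir
hvbcr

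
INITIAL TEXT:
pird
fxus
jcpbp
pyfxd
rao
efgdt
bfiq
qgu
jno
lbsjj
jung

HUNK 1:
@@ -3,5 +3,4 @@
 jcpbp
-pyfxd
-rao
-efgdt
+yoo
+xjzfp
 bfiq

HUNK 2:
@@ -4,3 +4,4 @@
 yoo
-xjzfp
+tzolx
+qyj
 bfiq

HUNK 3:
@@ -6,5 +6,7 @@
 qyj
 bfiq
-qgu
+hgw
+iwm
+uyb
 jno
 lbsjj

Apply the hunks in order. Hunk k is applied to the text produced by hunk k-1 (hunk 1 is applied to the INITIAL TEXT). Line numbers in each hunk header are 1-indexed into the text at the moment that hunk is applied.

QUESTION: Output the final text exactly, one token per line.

Hunk 1: at line 3 remove [pyfxd,rao,efgdt] add [yoo,xjzfp] -> 10 lines: pird fxus jcpbp yoo xjzfp bfiq qgu jno lbsjj jung
Hunk 2: at line 4 remove [xjzfp] add [tzolx,qyj] -> 11 lines: pird fxus jcpbp yoo tzolx qyj bfiq qgu jno lbsjj jung
Hunk 3: at line 6 remove [qgu] add [hgw,iwm,uyb] -> 13 lines: pird fxus jcpbp yoo tzolx qyj bfiq hgw iwm uyb jno lbsjj jung

Answer: pird
fxus
jcpbp
yoo
tzolx
qyj
bfiq
hgw
iwm
uyb
jno
lbsjj
jung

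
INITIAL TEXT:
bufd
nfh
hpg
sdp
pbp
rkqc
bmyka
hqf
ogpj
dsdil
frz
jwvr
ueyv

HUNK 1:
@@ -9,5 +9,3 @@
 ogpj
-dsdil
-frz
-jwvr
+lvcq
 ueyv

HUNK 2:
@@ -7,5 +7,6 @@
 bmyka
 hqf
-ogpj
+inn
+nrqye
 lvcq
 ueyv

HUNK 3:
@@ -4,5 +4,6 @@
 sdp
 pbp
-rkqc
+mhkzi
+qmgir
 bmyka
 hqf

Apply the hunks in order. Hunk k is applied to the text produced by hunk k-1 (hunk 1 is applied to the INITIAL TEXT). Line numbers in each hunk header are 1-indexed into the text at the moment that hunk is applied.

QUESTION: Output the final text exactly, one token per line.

Hunk 1: at line 9 remove [dsdil,frz,jwvr] add [lvcq] -> 11 lines: bufd nfh hpg sdp pbp rkqc bmyka hqf ogpj lvcq ueyv
Hunk 2: at line 7 remove [ogpj] add [inn,nrqye] -> 12 lines: bufd nfh hpg sdp pbp rkqc bmyka hqf inn nrqye lvcq ueyv
Hunk 3: at line 4 remove [rkqc] add [mhkzi,qmgir] -> 13 lines: bufd nfh hpg sdp pbp mhkzi qmgir bmyka hqf inn nrqye lvcq ueyv

Answer: bufd
nfh
hpg
sdp
pbp
mhkzi
qmgir
bmyka
hqf
inn
nrqye
lvcq
ueyv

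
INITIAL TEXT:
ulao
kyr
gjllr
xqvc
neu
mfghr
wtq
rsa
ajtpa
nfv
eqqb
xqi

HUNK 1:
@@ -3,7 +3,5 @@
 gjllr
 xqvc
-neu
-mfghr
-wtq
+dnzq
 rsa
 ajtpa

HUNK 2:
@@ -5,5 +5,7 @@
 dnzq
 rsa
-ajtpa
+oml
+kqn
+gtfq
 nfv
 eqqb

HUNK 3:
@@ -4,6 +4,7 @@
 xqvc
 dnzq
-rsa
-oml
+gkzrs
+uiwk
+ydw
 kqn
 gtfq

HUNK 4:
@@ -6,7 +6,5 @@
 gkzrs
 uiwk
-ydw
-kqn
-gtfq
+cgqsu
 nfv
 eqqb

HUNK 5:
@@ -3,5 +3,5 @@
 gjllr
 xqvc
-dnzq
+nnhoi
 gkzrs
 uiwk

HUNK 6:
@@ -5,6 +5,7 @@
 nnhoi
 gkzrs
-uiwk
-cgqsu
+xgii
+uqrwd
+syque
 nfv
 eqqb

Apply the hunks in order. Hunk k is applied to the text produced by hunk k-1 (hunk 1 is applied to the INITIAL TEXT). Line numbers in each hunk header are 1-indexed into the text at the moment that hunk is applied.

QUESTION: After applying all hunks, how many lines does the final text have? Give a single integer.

Answer: 12

Derivation:
Hunk 1: at line 3 remove [neu,mfghr,wtq] add [dnzq] -> 10 lines: ulao kyr gjllr xqvc dnzq rsa ajtpa nfv eqqb xqi
Hunk 2: at line 5 remove [ajtpa] add [oml,kqn,gtfq] -> 12 lines: ulao kyr gjllr xqvc dnzq rsa oml kqn gtfq nfv eqqb xqi
Hunk 3: at line 4 remove [rsa,oml] add [gkzrs,uiwk,ydw] -> 13 lines: ulao kyr gjllr xqvc dnzq gkzrs uiwk ydw kqn gtfq nfv eqqb xqi
Hunk 4: at line 6 remove [ydw,kqn,gtfq] add [cgqsu] -> 11 lines: ulao kyr gjllr xqvc dnzq gkzrs uiwk cgqsu nfv eqqb xqi
Hunk 5: at line 3 remove [dnzq] add [nnhoi] -> 11 lines: ulao kyr gjllr xqvc nnhoi gkzrs uiwk cgqsu nfv eqqb xqi
Hunk 6: at line 5 remove [uiwk,cgqsu] add [xgii,uqrwd,syque] -> 12 lines: ulao kyr gjllr xqvc nnhoi gkzrs xgii uqrwd syque nfv eqqb xqi
Final line count: 12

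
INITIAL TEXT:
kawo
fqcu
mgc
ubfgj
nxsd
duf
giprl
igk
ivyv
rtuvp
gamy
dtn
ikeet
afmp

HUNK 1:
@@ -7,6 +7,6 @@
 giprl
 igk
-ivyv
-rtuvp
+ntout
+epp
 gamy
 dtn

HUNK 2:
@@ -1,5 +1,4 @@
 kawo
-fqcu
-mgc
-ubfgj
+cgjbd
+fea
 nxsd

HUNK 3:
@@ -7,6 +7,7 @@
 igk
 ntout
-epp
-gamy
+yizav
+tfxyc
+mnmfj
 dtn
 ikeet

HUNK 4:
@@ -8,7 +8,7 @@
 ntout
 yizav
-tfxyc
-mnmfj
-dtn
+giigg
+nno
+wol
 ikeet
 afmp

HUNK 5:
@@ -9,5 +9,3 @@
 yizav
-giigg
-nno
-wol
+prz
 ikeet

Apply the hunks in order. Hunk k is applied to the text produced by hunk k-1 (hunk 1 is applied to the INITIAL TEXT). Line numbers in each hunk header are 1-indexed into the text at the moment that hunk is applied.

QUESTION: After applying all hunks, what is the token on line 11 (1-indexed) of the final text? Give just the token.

Answer: ikeet

Derivation:
Hunk 1: at line 7 remove [ivyv,rtuvp] add [ntout,epp] -> 14 lines: kawo fqcu mgc ubfgj nxsd duf giprl igk ntout epp gamy dtn ikeet afmp
Hunk 2: at line 1 remove [fqcu,mgc,ubfgj] add [cgjbd,fea] -> 13 lines: kawo cgjbd fea nxsd duf giprl igk ntout epp gamy dtn ikeet afmp
Hunk 3: at line 7 remove [epp,gamy] add [yizav,tfxyc,mnmfj] -> 14 lines: kawo cgjbd fea nxsd duf giprl igk ntout yizav tfxyc mnmfj dtn ikeet afmp
Hunk 4: at line 8 remove [tfxyc,mnmfj,dtn] add [giigg,nno,wol] -> 14 lines: kawo cgjbd fea nxsd duf giprl igk ntout yizav giigg nno wol ikeet afmp
Hunk 5: at line 9 remove [giigg,nno,wol] add [prz] -> 12 lines: kawo cgjbd fea nxsd duf giprl igk ntout yizav prz ikeet afmp
Final line 11: ikeet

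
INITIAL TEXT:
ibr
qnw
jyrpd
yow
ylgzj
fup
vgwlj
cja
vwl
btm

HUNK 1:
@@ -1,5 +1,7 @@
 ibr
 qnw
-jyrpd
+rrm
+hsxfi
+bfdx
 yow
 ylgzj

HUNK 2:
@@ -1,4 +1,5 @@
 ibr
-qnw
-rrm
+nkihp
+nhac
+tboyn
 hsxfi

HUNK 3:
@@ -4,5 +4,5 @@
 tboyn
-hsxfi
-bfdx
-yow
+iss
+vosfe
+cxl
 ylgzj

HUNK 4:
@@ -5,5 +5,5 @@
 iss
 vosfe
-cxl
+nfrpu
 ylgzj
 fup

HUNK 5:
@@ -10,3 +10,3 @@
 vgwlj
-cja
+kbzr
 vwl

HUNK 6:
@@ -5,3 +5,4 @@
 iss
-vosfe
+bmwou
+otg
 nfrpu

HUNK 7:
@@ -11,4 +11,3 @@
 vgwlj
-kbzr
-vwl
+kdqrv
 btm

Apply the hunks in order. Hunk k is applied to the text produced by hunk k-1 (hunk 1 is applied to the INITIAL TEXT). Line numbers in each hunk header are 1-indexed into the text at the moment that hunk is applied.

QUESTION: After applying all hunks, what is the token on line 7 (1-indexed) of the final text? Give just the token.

Answer: otg

Derivation:
Hunk 1: at line 1 remove [jyrpd] add [rrm,hsxfi,bfdx] -> 12 lines: ibr qnw rrm hsxfi bfdx yow ylgzj fup vgwlj cja vwl btm
Hunk 2: at line 1 remove [qnw,rrm] add [nkihp,nhac,tboyn] -> 13 lines: ibr nkihp nhac tboyn hsxfi bfdx yow ylgzj fup vgwlj cja vwl btm
Hunk 3: at line 4 remove [hsxfi,bfdx,yow] add [iss,vosfe,cxl] -> 13 lines: ibr nkihp nhac tboyn iss vosfe cxl ylgzj fup vgwlj cja vwl btm
Hunk 4: at line 5 remove [cxl] add [nfrpu] -> 13 lines: ibr nkihp nhac tboyn iss vosfe nfrpu ylgzj fup vgwlj cja vwl btm
Hunk 5: at line 10 remove [cja] add [kbzr] -> 13 lines: ibr nkihp nhac tboyn iss vosfe nfrpu ylgzj fup vgwlj kbzr vwl btm
Hunk 6: at line 5 remove [vosfe] add [bmwou,otg] -> 14 lines: ibr nkihp nhac tboyn iss bmwou otg nfrpu ylgzj fup vgwlj kbzr vwl btm
Hunk 7: at line 11 remove [kbzr,vwl] add [kdqrv] -> 13 lines: ibr nkihp nhac tboyn iss bmwou otg nfrpu ylgzj fup vgwlj kdqrv btm
Final line 7: otg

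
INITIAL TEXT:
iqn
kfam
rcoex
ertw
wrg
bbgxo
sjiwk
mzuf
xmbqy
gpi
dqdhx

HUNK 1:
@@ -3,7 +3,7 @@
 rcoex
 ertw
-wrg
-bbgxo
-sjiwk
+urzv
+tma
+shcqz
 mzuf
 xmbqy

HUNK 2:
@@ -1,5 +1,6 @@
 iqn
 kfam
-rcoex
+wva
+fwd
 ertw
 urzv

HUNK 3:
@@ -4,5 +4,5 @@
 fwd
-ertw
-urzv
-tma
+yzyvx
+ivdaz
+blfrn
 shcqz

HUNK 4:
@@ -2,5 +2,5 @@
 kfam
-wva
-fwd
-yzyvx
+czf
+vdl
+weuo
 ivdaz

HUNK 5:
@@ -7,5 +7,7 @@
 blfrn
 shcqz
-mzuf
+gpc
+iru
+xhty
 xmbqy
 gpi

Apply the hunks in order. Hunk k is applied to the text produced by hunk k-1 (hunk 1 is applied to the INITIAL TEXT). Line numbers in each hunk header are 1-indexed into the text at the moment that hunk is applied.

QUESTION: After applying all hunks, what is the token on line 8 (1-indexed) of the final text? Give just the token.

Hunk 1: at line 3 remove [wrg,bbgxo,sjiwk] add [urzv,tma,shcqz] -> 11 lines: iqn kfam rcoex ertw urzv tma shcqz mzuf xmbqy gpi dqdhx
Hunk 2: at line 1 remove [rcoex] add [wva,fwd] -> 12 lines: iqn kfam wva fwd ertw urzv tma shcqz mzuf xmbqy gpi dqdhx
Hunk 3: at line 4 remove [ertw,urzv,tma] add [yzyvx,ivdaz,blfrn] -> 12 lines: iqn kfam wva fwd yzyvx ivdaz blfrn shcqz mzuf xmbqy gpi dqdhx
Hunk 4: at line 2 remove [wva,fwd,yzyvx] add [czf,vdl,weuo] -> 12 lines: iqn kfam czf vdl weuo ivdaz blfrn shcqz mzuf xmbqy gpi dqdhx
Hunk 5: at line 7 remove [mzuf] add [gpc,iru,xhty] -> 14 lines: iqn kfam czf vdl weuo ivdaz blfrn shcqz gpc iru xhty xmbqy gpi dqdhx
Final line 8: shcqz

Answer: shcqz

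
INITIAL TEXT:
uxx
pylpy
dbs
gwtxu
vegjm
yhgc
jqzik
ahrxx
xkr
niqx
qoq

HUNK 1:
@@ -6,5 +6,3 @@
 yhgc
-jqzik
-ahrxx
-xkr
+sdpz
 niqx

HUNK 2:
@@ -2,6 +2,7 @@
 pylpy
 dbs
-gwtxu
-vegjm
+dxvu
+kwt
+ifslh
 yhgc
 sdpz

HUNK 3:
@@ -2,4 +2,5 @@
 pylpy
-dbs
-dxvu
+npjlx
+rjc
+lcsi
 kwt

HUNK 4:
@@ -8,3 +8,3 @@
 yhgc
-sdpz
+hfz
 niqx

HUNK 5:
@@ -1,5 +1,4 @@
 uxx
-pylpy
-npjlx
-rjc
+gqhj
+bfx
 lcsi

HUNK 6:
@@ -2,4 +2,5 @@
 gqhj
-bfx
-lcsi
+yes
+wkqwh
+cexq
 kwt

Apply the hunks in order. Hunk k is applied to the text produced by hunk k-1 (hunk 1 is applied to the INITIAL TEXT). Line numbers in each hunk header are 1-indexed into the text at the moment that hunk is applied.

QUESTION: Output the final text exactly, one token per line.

Hunk 1: at line 6 remove [jqzik,ahrxx,xkr] add [sdpz] -> 9 lines: uxx pylpy dbs gwtxu vegjm yhgc sdpz niqx qoq
Hunk 2: at line 2 remove [gwtxu,vegjm] add [dxvu,kwt,ifslh] -> 10 lines: uxx pylpy dbs dxvu kwt ifslh yhgc sdpz niqx qoq
Hunk 3: at line 2 remove [dbs,dxvu] add [npjlx,rjc,lcsi] -> 11 lines: uxx pylpy npjlx rjc lcsi kwt ifslh yhgc sdpz niqx qoq
Hunk 4: at line 8 remove [sdpz] add [hfz] -> 11 lines: uxx pylpy npjlx rjc lcsi kwt ifslh yhgc hfz niqx qoq
Hunk 5: at line 1 remove [pylpy,npjlx,rjc] add [gqhj,bfx] -> 10 lines: uxx gqhj bfx lcsi kwt ifslh yhgc hfz niqx qoq
Hunk 6: at line 2 remove [bfx,lcsi] add [yes,wkqwh,cexq] -> 11 lines: uxx gqhj yes wkqwh cexq kwt ifslh yhgc hfz niqx qoq

Answer: uxx
gqhj
yes
wkqwh
cexq
kwt
ifslh
yhgc
hfz
niqx
qoq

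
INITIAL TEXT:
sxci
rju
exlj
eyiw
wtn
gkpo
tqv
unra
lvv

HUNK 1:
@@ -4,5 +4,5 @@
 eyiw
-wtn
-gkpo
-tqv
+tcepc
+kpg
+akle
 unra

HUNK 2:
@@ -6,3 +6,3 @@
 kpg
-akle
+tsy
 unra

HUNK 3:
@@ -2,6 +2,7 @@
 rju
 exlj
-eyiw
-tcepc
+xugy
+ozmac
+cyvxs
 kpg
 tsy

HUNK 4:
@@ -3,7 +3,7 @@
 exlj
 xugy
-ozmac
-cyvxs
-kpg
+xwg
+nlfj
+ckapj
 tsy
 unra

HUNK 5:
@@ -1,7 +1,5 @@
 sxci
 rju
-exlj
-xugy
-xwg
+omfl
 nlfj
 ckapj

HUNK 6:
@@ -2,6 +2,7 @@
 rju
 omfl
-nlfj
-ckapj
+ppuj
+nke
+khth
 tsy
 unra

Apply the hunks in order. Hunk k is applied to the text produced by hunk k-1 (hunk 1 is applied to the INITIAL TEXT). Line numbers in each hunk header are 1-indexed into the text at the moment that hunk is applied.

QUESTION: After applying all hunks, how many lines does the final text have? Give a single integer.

Hunk 1: at line 4 remove [wtn,gkpo,tqv] add [tcepc,kpg,akle] -> 9 lines: sxci rju exlj eyiw tcepc kpg akle unra lvv
Hunk 2: at line 6 remove [akle] add [tsy] -> 9 lines: sxci rju exlj eyiw tcepc kpg tsy unra lvv
Hunk 3: at line 2 remove [eyiw,tcepc] add [xugy,ozmac,cyvxs] -> 10 lines: sxci rju exlj xugy ozmac cyvxs kpg tsy unra lvv
Hunk 4: at line 3 remove [ozmac,cyvxs,kpg] add [xwg,nlfj,ckapj] -> 10 lines: sxci rju exlj xugy xwg nlfj ckapj tsy unra lvv
Hunk 5: at line 1 remove [exlj,xugy,xwg] add [omfl] -> 8 lines: sxci rju omfl nlfj ckapj tsy unra lvv
Hunk 6: at line 2 remove [nlfj,ckapj] add [ppuj,nke,khth] -> 9 lines: sxci rju omfl ppuj nke khth tsy unra lvv
Final line count: 9

Answer: 9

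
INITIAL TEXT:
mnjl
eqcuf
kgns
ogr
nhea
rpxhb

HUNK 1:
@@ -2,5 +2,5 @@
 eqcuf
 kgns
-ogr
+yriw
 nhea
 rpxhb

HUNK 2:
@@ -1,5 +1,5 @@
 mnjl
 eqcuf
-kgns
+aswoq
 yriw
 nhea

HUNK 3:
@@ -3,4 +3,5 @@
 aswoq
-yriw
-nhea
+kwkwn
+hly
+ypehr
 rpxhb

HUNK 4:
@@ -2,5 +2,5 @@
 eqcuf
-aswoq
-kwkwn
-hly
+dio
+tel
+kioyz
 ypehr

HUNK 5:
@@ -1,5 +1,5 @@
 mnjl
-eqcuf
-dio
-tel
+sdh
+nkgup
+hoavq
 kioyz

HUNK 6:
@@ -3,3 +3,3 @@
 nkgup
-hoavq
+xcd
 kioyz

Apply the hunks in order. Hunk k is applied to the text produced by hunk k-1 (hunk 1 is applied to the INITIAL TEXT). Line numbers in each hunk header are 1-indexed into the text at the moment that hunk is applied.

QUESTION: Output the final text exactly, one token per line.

Answer: mnjl
sdh
nkgup
xcd
kioyz
ypehr
rpxhb

Derivation:
Hunk 1: at line 2 remove [ogr] add [yriw] -> 6 lines: mnjl eqcuf kgns yriw nhea rpxhb
Hunk 2: at line 1 remove [kgns] add [aswoq] -> 6 lines: mnjl eqcuf aswoq yriw nhea rpxhb
Hunk 3: at line 3 remove [yriw,nhea] add [kwkwn,hly,ypehr] -> 7 lines: mnjl eqcuf aswoq kwkwn hly ypehr rpxhb
Hunk 4: at line 2 remove [aswoq,kwkwn,hly] add [dio,tel,kioyz] -> 7 lines: mnjl eqcuf dio tel kioyz ypehr rpxhb
Hunk 5: at line 1 remove [eqcuf,dio,tel] add [sdh,nkgup,hoavq] -> 7 lines: mnjl sdh nkgup hoavq kioyz ypehr rpxhb
Hunk 6: at line 3 remove [hoavq] add [xcd] -> 7 lines: mnjl sdh nkgup xcd kioyz ypehr rpxhb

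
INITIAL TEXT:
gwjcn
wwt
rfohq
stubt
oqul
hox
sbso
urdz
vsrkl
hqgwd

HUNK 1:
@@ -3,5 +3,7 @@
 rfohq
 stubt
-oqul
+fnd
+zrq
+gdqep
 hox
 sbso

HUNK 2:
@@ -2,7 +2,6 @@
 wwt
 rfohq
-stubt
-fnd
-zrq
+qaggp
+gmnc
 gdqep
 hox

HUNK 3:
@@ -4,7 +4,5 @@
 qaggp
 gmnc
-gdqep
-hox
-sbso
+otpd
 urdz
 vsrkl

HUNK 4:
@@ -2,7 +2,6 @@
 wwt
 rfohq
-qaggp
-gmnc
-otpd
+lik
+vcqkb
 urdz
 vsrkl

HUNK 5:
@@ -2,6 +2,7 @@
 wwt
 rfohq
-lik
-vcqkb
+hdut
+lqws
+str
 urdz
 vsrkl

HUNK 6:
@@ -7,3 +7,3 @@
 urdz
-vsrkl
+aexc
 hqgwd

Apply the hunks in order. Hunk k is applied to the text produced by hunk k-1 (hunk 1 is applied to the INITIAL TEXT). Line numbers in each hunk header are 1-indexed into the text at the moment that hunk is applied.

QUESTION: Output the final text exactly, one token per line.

Answer: gwjcn
wwt
rfohq
hdut
lqws
str
urdz
aexc
hqgwd

Derivation:
Hunk 1: at line 3 remove [oqul] add [fnd,zrq,gdqep] -> 12 lines: gwjcn wwt rfohq stubt fnd zrq gdqep hox sbso urdz vsrkl hqgwd
Hunk 2: at line 2 remove [stubt,fnd,zrq] add [qaggp,gmnc] -> 11 lines: gwjcn wwt rfohq qaggp gmnc gdqep hox sbso urdz vsrkl hqgwd
Hunk 3: at line 4 remove [gdqep,hox,sbso] add [otpd] -> 9 lines: gwjcn wwt rfohq qaggp gmnc otpd urdz vsrkl hqgwd
Hunk 4: at line 2 remove [qaggp,gmnc,otpd] add [lik,vcqkb] -> 8 lines: gwjcn wwt rfohq lik vcqkb urdz vsrkl hqgwd
Hunk 5: at line 2 remove [lik,vcqkb] add [hdut,lqws,str] -> 9 lines: gwjcn wwt rfohq hdut lqws str urdz vsrkl hqgwd
Hunk 6: at line 7 remove [vsrkl] add [aexc] -> 9 lines: gwjcn wwt rfohq hdut lqws str urdz aexc hqgwd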